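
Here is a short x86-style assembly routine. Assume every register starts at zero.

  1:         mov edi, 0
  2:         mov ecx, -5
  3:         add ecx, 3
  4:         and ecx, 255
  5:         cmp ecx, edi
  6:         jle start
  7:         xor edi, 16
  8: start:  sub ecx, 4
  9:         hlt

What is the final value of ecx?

250

after mov edi, 0: edi=0
after mov ecx, -5: ecx=-5
after add ecx, 3: ecx=(-5)+3=-2
after and ecx, 255: ecx=(-2)&255=254
cmp ecx, edi  (cmp 254,0)
jle start: not taken
after xor edi, 16: edi=0^16=16
after sub ecx, 4: ecx=254-4=250
halt.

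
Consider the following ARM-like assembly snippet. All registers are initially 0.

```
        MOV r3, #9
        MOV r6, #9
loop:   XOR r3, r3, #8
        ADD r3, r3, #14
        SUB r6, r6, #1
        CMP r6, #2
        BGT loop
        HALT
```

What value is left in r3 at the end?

after MOV r3, #9: r3=9
after MOV r6, #9: r6=9
after XOR r3, r3, #8: r3=9^8=1
after ADD r3, r3, #14: r3=1+14=15
after SUB r6, r6, #1: r6=9-1=8
CMP r6, #2  (cmp 8,2)
BGT loop: taken
after XOR r3, r3, #8: r3=15^8=7
after ADD r3, r3, #14: r3=7+14=21
after SUB r6, r6, #1: r6=8-1=7
CMP r6, #2  (cmp 7,2)
BGT loop: taken
after XOR r3, r3, #8: r3=21^8=29
after ADD r3, r3, #14: r3=29+14=43
after SUB r6, r6, #1: r6=7-1=6
CMP r6, #2  (cmp 6,2)
BGT loop: taken
after XOR r3, r3, #8: r3=43^8=35
after ADD r3, r3, #14: r3=35+14=49
after SUB r6, r6, #1: r6=6-1=5
CMP r6, #2  (cmp 5,2)
BGT loop: taken
after XOR r3, r3, #8: r3=49^8=57
after ADD r3, r3, #14: r3=57+14=71
after SUB r6, r6, #1: r6=5-1=4
CMP r6, #2  (cmp 4,2)
BGT loop: taken
after XOR r3, r3, #8: r3=71^8=79
after ADD r3, r3, #14: r3=79+14=93
after SUB r6, r6, #1: r6=4-1=3
CMP r6, #2  (cmp 3,2)
BGT loop: taken
after XOR r3, r3, #8: r3=93^8=85
after ADD r3, r3, #14: r3=85+14=99
after SUB r6, r6, #1: r6=3-1=2
CMP r6, #2  (cmp 2,2)
BGT loop: not taken
halt.

99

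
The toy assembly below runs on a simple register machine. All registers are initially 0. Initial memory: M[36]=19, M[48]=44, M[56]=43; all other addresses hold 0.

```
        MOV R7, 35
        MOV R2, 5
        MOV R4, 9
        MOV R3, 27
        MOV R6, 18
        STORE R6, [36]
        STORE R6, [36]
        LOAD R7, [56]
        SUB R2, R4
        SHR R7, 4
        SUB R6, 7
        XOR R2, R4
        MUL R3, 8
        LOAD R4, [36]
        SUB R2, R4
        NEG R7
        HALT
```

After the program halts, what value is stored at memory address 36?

18

after MOV R7, 35: R7=35
after MOV R2, 5: R2=5
after MOV R4, 9: R4=9
after MOV R3, 27: R3=27
after MOV R6, 18: R6=18
STORE R6, [36] → M[36]=18
STORE R6, [36] → M[36]=18
after LOAD R7, [56]: R7=M[56]=43
after SUB R2, R4: R2=5-9=-4
after SHR R7, 4: R7=43>>4=2
after SUB R6, 7: R6=18-7=11
after XOR R2, R4: R2=(-4)^9=-11
after MUL R3, 8: R3=27*8=216
after LOAD R4, [36]: R4=M[36]=18
after SUB R2, R4: R2=(-11)-18=-29
after NEG R7: R7=-(2)=-2
halt.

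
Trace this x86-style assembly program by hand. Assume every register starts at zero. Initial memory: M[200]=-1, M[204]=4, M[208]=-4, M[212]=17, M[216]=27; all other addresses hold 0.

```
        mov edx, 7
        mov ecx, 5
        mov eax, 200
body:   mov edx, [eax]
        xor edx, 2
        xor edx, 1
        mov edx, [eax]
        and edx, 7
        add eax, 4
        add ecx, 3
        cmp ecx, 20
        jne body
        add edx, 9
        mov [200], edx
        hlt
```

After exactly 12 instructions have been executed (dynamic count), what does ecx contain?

mov edx, 7 → edx=7
mov ecx, 5 → ecx=5
mov eax, 200 → eax=200
mov edx, [eax] → edx=M[200]=-1
xor edx, 2 → edx=(-1)^2=-3
xor edx, 1 → edx=(-3)^1=-4
mov edx, [eax] → edx=M[200]=-1
and edx, 7 → edx=(-1)&7=7
add eax, 4 → eax=200+4=204
add ecx, 3 → ecx=5+3=8
cmp ecx, 20  (cmp 8,20)
jne body: taken
After step 12: ecx = 8.

8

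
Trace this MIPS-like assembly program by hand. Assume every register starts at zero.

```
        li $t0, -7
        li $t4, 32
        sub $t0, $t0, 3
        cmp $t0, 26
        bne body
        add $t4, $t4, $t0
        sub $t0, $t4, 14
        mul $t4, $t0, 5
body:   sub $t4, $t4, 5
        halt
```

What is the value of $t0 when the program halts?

-10

$t0=-7
$t4=32
$t0=(-7)-3=-10
cmp $t0, 26  (cmp -10,26)
bne body: taken
$t4=32-5=27
halt.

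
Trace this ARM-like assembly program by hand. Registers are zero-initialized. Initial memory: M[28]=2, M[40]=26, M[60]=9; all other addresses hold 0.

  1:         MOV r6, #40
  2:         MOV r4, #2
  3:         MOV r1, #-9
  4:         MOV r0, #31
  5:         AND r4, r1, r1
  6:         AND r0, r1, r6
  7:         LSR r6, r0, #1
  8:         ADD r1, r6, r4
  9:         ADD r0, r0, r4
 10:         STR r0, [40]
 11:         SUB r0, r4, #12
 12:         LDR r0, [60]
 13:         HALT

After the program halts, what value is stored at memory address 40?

23

MOV r6, #40 → r6=40
MOV r4, #2 → r4=2
MOV r1, #-9 → r1=-9
MOV r0, #31 → r0=31
AND r4, r1, r1 → r4=(-9)&(-9)=-9
AND r0, r1, r6 → r0=(-9)&40=32
LSR r6, r0, #1 → r6=32>>1=16
ADD r1, r6, r4 → r1=16+(-9)=7
ADD r0, r0, r4 → r0=32+(-9)=23
STR r0, [40] → M[40]=23
SUB r0, r4, #12 → r0=(-9)-12=-21
LDR r0, [60] → r0=M[60]=9
halt.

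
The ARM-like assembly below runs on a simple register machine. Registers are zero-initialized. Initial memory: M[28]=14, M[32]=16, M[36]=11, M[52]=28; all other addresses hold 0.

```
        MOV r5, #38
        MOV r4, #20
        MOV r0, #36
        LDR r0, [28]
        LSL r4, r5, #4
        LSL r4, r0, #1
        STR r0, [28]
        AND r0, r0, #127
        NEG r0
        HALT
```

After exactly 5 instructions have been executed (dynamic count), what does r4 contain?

after MOV r5, #38: r5=38
after MOV r4, #20: r4=20
after MOV r0, #36: r0=36
after LDR r0, [28]: r0=M[28]=14
after LSL r4, r5, #4: r4=38<<4=608
After step 5: r4 = 608.

608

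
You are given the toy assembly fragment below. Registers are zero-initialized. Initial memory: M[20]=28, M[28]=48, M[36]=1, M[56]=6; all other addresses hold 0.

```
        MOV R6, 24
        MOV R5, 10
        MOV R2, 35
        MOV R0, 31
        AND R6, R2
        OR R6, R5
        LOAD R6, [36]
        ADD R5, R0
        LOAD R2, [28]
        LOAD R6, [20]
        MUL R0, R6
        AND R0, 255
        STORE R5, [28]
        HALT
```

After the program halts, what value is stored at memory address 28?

MOV R6, 24 → R6=24
MOV R5, 10 → R5=10
MOV R2, 35 → R2=35
MOV R0, 31 → R0=31
AND R6, R2 → R6=24&35=0
OR R6, R5 → R6=0|10=10
LOAD R6, [36] → R6=M[36]=1
ADD R5, R0 → R5=10+31=41
LOAD R2, [28] → R2=M[28]=48
LOAD R6, [20] → R6=M[20]=28
MUL R0, R6 → R0=31*28=868
AND R0, 255 → R0=868&255=100
STORE R5, [28] → M[28]=41
halt.

41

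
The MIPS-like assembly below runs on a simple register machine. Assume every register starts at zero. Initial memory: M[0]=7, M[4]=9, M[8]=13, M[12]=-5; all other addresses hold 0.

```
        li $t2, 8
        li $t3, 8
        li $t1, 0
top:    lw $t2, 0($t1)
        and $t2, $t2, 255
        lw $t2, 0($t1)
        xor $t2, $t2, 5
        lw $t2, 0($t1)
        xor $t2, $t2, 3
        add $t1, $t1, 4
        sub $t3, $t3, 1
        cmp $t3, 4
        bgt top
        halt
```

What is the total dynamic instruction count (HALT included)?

after li $t2, 8: $t2=8
after li $t3, 8: $t3=8
after li $t1, 0: $t1=0
after lw $t2, 0($t1): $t2=M[0]=7
after and $t2, $t2, 255: $t2=7&255=7
after lw $t2, 0($t1): $t2=M[0]=7
after xor $t2, $t2, 5: $t2=7^5=2
after lw $t2, 0($t1): $t2=M[0]=7
after xor $t2, $t2, 3: $t2=7^3=4
after add $t1, $t1, 4: $t1=0+4=4
after sub $t3, $t3, 1: $t3=8-1=7
cmp $t3, 4  (cmp 7,4)
bgt top: taken
after lw $t2, 0($t1): $t2=M[4]=9
after and $t2, $t2, 255: $t2=9&255=9
after lw $t2, 0($t1): $t2=M[4]=9
after xor $t2, $t2, 5: $t2=9^5=12
after lw $t2, 0($t1): $t2=M[4]=9
after xor $t2, $t2, 3: $t2=9^3=10
after add $t1, $t1, 4: $t1=4+4=8
after sub $t3, $t3, 1: $t3=7-1=6
cmp $t3, 4  (cmp 6,4)
bgt top: taken
after lw $t2, 0($t1): $t2=M[8]=13
after and $t2, $t2, 255: $t2=13&255=13
after lw $t2, 0($t1): $t2=M[8]=13
after xor $t2, $t2, 5: $t2=13^5=8
after lw $t2, 0($t1): $t2=M[8]=13
after xor $t2, $t2, 3: $t2=13^3=14
after add $t1, $t1, 4: $t1=8+4=12
after sub $t3, $t3, 1: $t3=6-1=5
cmp $t3, 4  (cmp 5,4)
bgt top: taken
after lw $t2, 0($t1): $t2=M[12]=-5
after and $t2, $t2, 255: $t2=(-5)&255=251
after lw $t2, 0($t1): $t2=M[12]=-5
after xor $t2, $t2, 5: $t2=(-5)^5=-2
after lw $t2, 0($t1): $t2=M[12]=-5
after xor $t2, $t2, 3: $t2=(-5)^3=-8
after add $t1, $t1, 4: $t1=12+4=16
after sub $t3, $t3, 1: $t3=5-1=4
cmp $t3, 4  (cmp 4,4)
bgt top: not taken
halt.
Total executed instructions: 44.

44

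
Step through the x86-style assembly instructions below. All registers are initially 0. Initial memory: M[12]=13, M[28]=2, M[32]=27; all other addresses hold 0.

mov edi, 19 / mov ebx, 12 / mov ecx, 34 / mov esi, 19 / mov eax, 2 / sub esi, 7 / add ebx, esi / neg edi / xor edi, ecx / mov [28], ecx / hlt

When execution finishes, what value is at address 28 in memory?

edi=19
ebx=12
ecx=34
esi=19
eax=2
esi=19-7=12
ebx=12+12=24
edi=-(19)=-19
edi=(-19)^34=-49
mov [28], ecx → M[28]=34
halt.

34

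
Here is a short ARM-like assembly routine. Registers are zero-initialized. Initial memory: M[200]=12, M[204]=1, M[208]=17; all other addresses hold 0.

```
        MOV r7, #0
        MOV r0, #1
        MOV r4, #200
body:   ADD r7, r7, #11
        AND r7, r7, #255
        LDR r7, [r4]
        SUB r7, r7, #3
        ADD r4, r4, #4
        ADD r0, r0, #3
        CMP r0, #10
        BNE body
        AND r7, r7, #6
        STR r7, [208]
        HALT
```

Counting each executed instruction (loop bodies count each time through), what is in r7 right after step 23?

14

after MOV r7, #0: r7=0
after MOV r0, #1: r0=1
after MOV r4, #200: r4=200
after ADD r7, r7, #11: r7=0+11=11
after AND r7, r7, #255: r7=11&255=11
after LDR r7, [r4]: r7=M[200]=12
after SUB r7, r7, #3: r7=12-3=9
after ADD r4, r4, #4: r4=200+4=204
after ADD r0, r0, #3: r0=1+3=4
CMP r0, #10  (cmp 4,10)
BNE body: taken
after ADD r7, r7, #11: r7=9+11=20
after AND r7, r7, #255: r7=20&255=20
after LDR r7, [r4]: r7=M[204]=1
after SUB r7, r7, #3: r7=1-3=-2
after ADD r4, r4, #4: r4=204+4=208
after ADD r0, r0, #3: r0=4+3=7
CMP r0, #10  (cmp 7,10)
BNE body: taken
after ADD r7, r7, #11: r7=(-2)+11=9
after AND r7, r7, #255: r7=9&255=9
after LDR r7, [r4]: r7=M[208]=17
after SUB r7, r7, #3: r7=17-3=14
After step 23: r7 = 14.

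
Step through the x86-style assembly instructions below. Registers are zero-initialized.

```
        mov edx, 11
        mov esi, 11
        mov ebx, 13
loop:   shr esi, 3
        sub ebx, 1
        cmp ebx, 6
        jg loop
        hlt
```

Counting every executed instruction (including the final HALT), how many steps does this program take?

32

after mov edx, 11: edx=11
after mov esi, 11: esi=11
after mov ebx, 13: ebx=13
after shr esi, 3: esi=11>>3=1
after sub ebx, 1: ebx=13-1=12
cmp ebx, 6  (cmp 12,6)
jg loop: taken
after shr esi, 3: esi=1>>3=0
after sub ebx, 1: ebx=12-1=11
cmp ebx, 6  (cmp 11,6)
jg loop: taken
after shr esi, 3: esi=0>>3=0
after sub ebx, 1: ebx=11-1=10
cmp ebx, 6  (cmp 10,6)
jg loop: taken
after shr esi, 3: esi=0>>3=0
after sub ebx, 1: ebx=10-1=9
cmp ebx, 6  (cmp 9,6)
jg loop: taken
after shr esi, 3: esi=0>>3=0
after sub ebx, 1: ebx=9-1=8
cmp ebx, 6  (cmp 8,6)
jg loop: taken
after shr esi, 3: esi=0>>3=0
after sub ebx, 1: ebx=8-1=7
cmp ebx, 6  (cmp 7,6)
jg loop: taken
after shr esi, 3: esi=0>>3=0
after sub ebx, 1: ebx=7-1=6
cmp ebx, 6  (cmp 6,6)
jg loop: not taken
halt.
Total executed instructions: 32.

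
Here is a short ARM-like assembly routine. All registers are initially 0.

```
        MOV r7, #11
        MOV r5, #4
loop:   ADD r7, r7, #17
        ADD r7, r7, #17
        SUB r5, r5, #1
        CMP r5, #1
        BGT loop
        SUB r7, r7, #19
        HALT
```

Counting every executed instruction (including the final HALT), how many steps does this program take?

19

after MOV r7, #11: r7=11
after MOV r5, #4: r5=4
after ADD r7, r7, #17: r7=11+17=28
after ADD r7, r7, #17: r7=28+17=45
after SUB r5, r5, #1: r5=4-1=3
CMP r5, #1  (cmp 3,1)
BGT loop: taken
after ADD r7, r7, #17: r7=45+17=62
after ADD r7, r7, #17: r7=62+17=79
after SUB r5, r5, #1: r5=3-1=2
CMP r5, #1  (cmp 2,1)
BGT loop: taken
after ADD r7, r7, #17: r7=79+17=96
after ADD r7, r7, #17: r7=96+17=113
after SUB r5, r5, #1: r5=2-1=1
CMP r5, #1  (cmp 1,1)
BGT loop: not taken
after SUB r7, r7, #19: r7=113-19=94
halt.
Total executed instructions: 19.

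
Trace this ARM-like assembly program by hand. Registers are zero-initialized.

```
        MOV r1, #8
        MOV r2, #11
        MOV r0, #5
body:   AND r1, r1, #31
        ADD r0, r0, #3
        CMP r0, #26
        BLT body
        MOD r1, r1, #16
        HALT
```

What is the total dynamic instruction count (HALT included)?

33

after MOV r1, #8: r1=8
after MOV r2, #11: r2=11
after MOV r0, #5: r0=5
after AND r1, r1, #31: r1=8&31=8
after ADD r0, r0, #3: r0=5+3=8
CMP r0, #26  (cmp 8,26)
BLT body: taken
after AND r1, r1, #31: r1=8&31=8
after ADD r0, r0, #3: r0=8+3=11
CMP r0, #26  (cmp 11,26)
BLT body: taken
after AND r1, r1, #31: r1=8&31=8
after ADD r0, r0, #3: r0=11+3=14
CMP r0, #26  (cmp 14,26)
BLT body: taken
after AND r1, r1, #31: r1=8&31=8
after ADD r0, r0, #3: r0=14+3=17
CMP r0, #26  (cmp 17,26)
BLT body: taken
after AND r1, r1, #31: r1=8&31=8
after ADD r0, r0, #3: r0=17+3=20
CMP r0, #26  (cmp 20,26)
BLT body: taken
after AND r1, r1, #31: r1=8&31=8
after ADD r0, r0, #3: r0=20+3=23
CMP r0, #26  (cmp 23,26)
BLT body: taken
after AND r1, r1, #31: r1=8&31=8
after ADD r0, r0, #3: r0=23+3=26
CMP r0, #26  (cmp 26,26)
BLT body: not taken
after MOD r1, r1, #16: r1=8%16=8
halt.
Total executed instructions: 33.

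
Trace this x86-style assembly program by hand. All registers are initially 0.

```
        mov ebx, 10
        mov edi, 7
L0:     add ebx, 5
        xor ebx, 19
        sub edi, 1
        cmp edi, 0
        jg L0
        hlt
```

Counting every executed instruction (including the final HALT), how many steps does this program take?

mov ebx, 10 → ebx=10
mov edi, 7 → edi=7
add ebx, 5 → ebx=10+5=15
xor ebx, 19 → ebx=15^19=28
sub edi, 1 → edi=7-1=6
cmp edi, 0  (cmp 6,0)
jg L0: taken
add ebx, 5 → ebx=28+5=33
xor ebx, 19 → ebx=33^19=50
sub edi, 1 → edi=6-1=5
cmp edi, 0  (cmp 5,0)
jg L0: taken
add ebx, 5 → ebx=50+5=55
xor ebx, 19 → ebx=55^19=36
sub edi, 1 → edi=5-1=4
cmp edi, 0  (cmp 4,0)
jg L0: taken
add ebx, 5 → ebx=36+5=41
xor ebx, 19 → ebx=41^19=58
sub edi, 1 → edi=4-1=3
cmp edi, 0  (cmp 3,0)
jg L0: taken
add ebx, 5 → ebx=58+5=63
xor ebx, 19 → ebx=63^19=44
sub edi, 1 → edi=3-1=2
cmp edi, 0  (cmp 2,0)
jg L0: taken
add ebx, 5 → ebx=44+5=49
xor ebx, 19 → ebx=49^19=34
sub edi, 1 → edi=2-1=1
cmp edi, 0  (cmp 1,0)
jg L0: taken
add ebx, 5 → ebx=34+5=39
xor ebx, 19 → ebx=39^19=52
sub edi, 1 → edi=1-1=0
cmp edi, 0  (cmp 0,0)
jg L0: not taken
halt.
Total executed instructions: 38.

38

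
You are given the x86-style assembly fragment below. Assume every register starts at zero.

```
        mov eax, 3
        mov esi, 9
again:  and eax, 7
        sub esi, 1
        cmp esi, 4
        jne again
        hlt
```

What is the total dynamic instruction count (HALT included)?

23

mov eax, 3 → eax=3
mov esi, 9 → esi=9
and eax, 7 → eax=3&7=3
sub esi, 1 → esi=9-1=8
cmp esi, 4  (cmp 8,4)
jne again: taken
and eax, 7 → eax=3&7=3
sub esi, 1 → esi=8-1=7
cmp esi, 4  (cmp 7,4)
jne again: taken
and eax, 7 → eax=3&7=3
sub esi, 1 → esi=7-1=6
cmp esi, 4  (cmp 6,4)
jne again: taken
and eax, 7 → eax=3&7=3
sub esi, 1 → esi=6-1=5
cmp esi, 4  (cmp 5,4)
jne again: taken
and eax, 7 → eax=3&7=3
sub esi, 1 → esi=5-1=4
cmp esi, 4  (cmp 4,4)
jne again: not taken
halt.
Total executed instructions: 23.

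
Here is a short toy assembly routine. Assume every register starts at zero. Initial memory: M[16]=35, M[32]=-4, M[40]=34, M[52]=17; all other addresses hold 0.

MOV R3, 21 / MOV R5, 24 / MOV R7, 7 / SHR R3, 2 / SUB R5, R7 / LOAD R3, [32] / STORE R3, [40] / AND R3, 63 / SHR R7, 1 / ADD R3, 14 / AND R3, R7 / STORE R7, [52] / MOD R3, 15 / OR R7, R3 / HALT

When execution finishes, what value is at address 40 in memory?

R3=21
R5=24
R7=7
R3=21>>2=5
R5=24-7=17
R3=M[32]=-4
STORE R3, [40] → M[40]=-4
R3=(-4)&63=60
R7=7>>1=3
R3=60+14=74
R3=74&3=2
STORE R7, [52] → M[52]=3
R3=2%15=2
R7=3|2=3
halt.

-4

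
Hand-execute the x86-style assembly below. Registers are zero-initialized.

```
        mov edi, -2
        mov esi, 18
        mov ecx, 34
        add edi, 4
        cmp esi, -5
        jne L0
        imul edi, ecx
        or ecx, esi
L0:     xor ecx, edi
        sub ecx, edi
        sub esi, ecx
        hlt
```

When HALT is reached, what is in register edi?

2

after mov edi, -2: edi=-2
after mov esi, 18: esi=18
after mov ecx, 34: ecx=34
after add edi, 4: edi=(-2)+4=2
cmp esi, -5  (cmp 18,-5)
jne L0: taken
after xor ecx, edi: ecx=34^2=32
after sub ecx, edi: ecx=32-2=30
after sub esi, ecx: esi=18-30=-12
halt.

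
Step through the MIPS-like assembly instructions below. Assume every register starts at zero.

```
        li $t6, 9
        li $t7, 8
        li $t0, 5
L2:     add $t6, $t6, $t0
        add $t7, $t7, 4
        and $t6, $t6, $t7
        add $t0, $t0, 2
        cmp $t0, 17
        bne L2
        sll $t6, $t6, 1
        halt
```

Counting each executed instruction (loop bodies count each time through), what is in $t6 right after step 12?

li $t6, 9 → $t6=9
li $t7, 8 → $t7=8
li $t0, 5 → $t0=5
add $t6, $t6, $t0 → $t6=9+5=14
add $t7, $t7, 4 → $t7=8+4=12
and $t6, $t6, $t7 → $t6=14&12=12
add $t0, $t0, 2 → $t0=5+2=7
cmp $t0, 17  (cmp 7,17)
bne L2: taken
add $t6, $t6, $t0 → $t6=12+7=19
add $t7, $t7, 4 → $t7=12+4=16
and $t6, $t6, $t7 → $t6=19&16=16
After step 12: $t6 = 16.

16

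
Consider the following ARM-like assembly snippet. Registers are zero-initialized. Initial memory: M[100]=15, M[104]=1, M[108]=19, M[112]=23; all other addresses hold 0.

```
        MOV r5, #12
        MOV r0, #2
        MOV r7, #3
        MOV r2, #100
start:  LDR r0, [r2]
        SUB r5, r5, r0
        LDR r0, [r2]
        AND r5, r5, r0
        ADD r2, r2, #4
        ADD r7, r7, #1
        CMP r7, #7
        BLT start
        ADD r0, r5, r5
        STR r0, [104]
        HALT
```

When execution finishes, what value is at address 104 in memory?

4

MOV r5, #12 → r5=12
MOV r0, #2 → r0=2
MOV r7, #3 → r7=3
MOV r2, #100 → r2=100
LDR r0, [r2] → r0=M[100]=15
SUB r5, r5, r0 → r5=12-15=-3
LDR r0, [r2] → r0=M[100]=15
AND r5, r5, r0 → r5=(-3)&15=13
ADD r2, r2, #4 → r2=100+4=104
ADD r7, r7, #1 → r7=3+1=4
CMP r7, #7  (cmp 4,7)
BLT start: taken
LDR r0, [r2] → r0=M[104]=1
SUB r5, r5, r0 → r5=13-1=12
LDR r0, [r2] → r0=M[104]=1
AND r5, r5, r0 → r5=12&1=0
ADD r2, r2, #4 → r2=104+4=108
ADD r7, r7, #1 → r7=4+1=5
CMP r7, #7  (cmp 5,7)
BLT start: taken
LDR r0, [r2] → r0=M[108]=19
SUB r5, r5, r0 → r5=0-19=-19
LDR r0, [r2] → r0=M[108]=19
AND r5, r5, r0 → r5=(-19)&19=1
ADD r2, r2, #4 → r2=108+4=112
ADD r7, r7, #1 → r7=5+1=6
CMP r7, #7  (cmp 6,7)
BLT start: taken
LDR r0, [r2] → r0=M[112]=23
SUB r5, r5, r0 → r5=1-23=-22
LDR r0, [r2] → r0=M[112]=23
AND r5, r5, r0 → r5=(-22)&23=2
ADD r2, r2, #4 → r2=112+4=116
ADD r7, r7, #1 → r7=6+1=7
CMP r7, #7  (cmp 7,7)
BLT start: not taken
ADD r0, r5, r5 → r0=2+2=4
STR r0, [104] → M[104]=4
halt.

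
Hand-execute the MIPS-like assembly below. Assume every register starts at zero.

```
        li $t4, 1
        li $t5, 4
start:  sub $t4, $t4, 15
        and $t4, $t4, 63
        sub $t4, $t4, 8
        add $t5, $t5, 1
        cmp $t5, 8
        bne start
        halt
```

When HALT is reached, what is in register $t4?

after li $t4, 1: $t4=1
after li $t5, 4: $t5=4
after sub $t4, $t4, 15: $t4=1-15=-14
after and $t4, $t4, 63: $t4=(-14)&63=50
after sub $t4, $t4, 8: $t4=50-8=42
after add $t5, $t5, 1: $t5=4+1=5
cmp $t5, 8  (cmp 5,8)
bne start: taken
after sub $t4, $t4, 15: $t4=42-15=27
after and $t4, $t4, 63: $t4=27&63=27
after sub $t4, $t4, 8: $t4=27-8=19
after add $t5, $t5, 1: $t5=5+1=6
cmp $t5, 8  (cmp 6,8)
bne start: taken
after sub $t4, $t4, 15: $t4=19-15=4
after and $t4, $t4, 63: $t4=4&63=4
after sub $t4, $t4, 8: $t4=4-8=-4
after add $t5, $t5, 1: $t5=6+1=7
cmp $t5, 8  (cmp 7,8)
bne start: taken
after sub $t4, $t4, 15: $t4=(-4)-15=-19
after and $t4, $t4, 63: $t4=(-19)&63=45
after sub $t4, $t4, 8: $t4=45-8=37
after add $t5, $t5, 1: $t5=7+1=8
cmp $t5, 8  (cmp 8,8)
bne start: not taken
halt.

37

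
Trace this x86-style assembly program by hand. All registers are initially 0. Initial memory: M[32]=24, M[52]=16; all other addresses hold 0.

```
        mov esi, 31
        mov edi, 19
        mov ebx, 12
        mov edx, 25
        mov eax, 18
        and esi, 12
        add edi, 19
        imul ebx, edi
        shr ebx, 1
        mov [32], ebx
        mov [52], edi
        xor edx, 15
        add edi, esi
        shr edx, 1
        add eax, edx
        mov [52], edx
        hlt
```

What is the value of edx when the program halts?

mov esi, 31 → esi=31
mov edi, 19 → edi=19
mov ebx, 12 → ebx=12
mov edx, 25 → edx=25
mov eax, 18 → eax=18
and esi, 12 → esi=31&12=12
add edi, 19 → edi=19+19=38
imul ebx, edi → ebx=12*38=456
shr ebx, 1 → ebx=456>>1=228
mov [32], ebx → M[32]=228
mov [52], edi → M[52]=38
xor edx, 15 → edx=25^15=22
add edi, esi → edi=38+12=50
shr edx, 1 → edx=22>>1=11
add eax, edx → eax=18+11=29
mov [52], edx → M[52]=11
halt.

11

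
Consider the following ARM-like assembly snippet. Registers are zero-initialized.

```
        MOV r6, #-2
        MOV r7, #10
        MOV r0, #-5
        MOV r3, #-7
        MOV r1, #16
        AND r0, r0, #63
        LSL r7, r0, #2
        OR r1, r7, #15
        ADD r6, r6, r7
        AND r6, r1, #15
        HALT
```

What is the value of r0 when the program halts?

after MOV r6, #-2: r6=-2
after MOV r7, #10: r7=10
after MOV r0, #-5: r0=-5
after MOV r3, #-7: r3=-7
after MOV r1, #16: r1=16
after AND r0, r0, #63: r0=(-5)&63=59
after LSL r7, r0, #2: r7=59<<2=236
after OR r1, r7, #15: r1=236|15=239
after ADD r6, r6, r7: r6=(-2)+236=234
after AND r6, r1, #15: r6=239&15=15
halt.

59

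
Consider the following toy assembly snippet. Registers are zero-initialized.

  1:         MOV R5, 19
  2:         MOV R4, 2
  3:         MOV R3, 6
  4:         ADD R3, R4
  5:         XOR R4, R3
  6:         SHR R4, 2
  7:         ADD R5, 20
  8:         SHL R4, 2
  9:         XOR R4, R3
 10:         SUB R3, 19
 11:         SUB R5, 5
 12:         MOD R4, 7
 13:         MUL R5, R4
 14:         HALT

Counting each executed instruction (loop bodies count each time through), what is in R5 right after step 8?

39

R5=19
R4=2
R3=6
R3=6+2=8
R4=2^8=10
R4=10>>2=2
R5=19+20=39
R4=2<<2=8
After step 8: R5 = 39.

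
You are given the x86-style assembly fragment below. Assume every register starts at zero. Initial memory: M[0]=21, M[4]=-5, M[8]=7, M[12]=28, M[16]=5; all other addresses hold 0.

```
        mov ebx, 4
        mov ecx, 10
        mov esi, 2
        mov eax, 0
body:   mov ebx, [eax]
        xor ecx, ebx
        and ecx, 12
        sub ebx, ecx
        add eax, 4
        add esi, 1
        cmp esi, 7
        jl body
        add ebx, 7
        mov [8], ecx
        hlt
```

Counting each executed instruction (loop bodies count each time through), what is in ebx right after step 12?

9

mov ebx, 4 → ebx=4
mov ecx, 10 → ecx=10
mov esi, 2 → esi=2
mov eax, 0 → eax=0
mov ebx, [eax] → ebx=M[0]=21
xor ecx, ebx → ecx=10^21=31
and ecx, 12 → ecx=31&12=12
sub ebx, ecx → ebx=21-12=9
add eax, 4 → eax=0+4=4
add esi, 1 → esi=2+1=3
cmp esi, 7  (cmp 3,7)
jl body: taken
After step 12: ebx = 9.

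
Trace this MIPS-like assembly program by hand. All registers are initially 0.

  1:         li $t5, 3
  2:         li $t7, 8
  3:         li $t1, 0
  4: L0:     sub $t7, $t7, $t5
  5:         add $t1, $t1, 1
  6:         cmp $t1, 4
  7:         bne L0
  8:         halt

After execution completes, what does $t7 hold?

li $t5, 3 → $t5=3
li $t7, 8 → $t7=8
li $t1, 0 → $t1=0
sub $t7, $t7, $t5 → $t7=8-3=5
add $t1, $t1, 1 → $t1=0+1=1
cmp $t1, 4  (cmp 1,4)
bne L0: taken
sub $t7, $t7, $t5 → $t7=5-3=2
add $t1, $t1, 1 → $t1=1+1=2
cmp $t1, 4  (cmp 2,4)
bne L0: taken
sub $t7, $t7, $t5 → $t7=2-3=-1
add $t1, $t1, 1 → $t1=2+1=3
cmp $t1, 4  (cmp 3,4)
bne L0: taken
sub $t7, $t7, $t5 → $t7=(-1)-3=-4
add $t1, $t1, 1 → $t1=3+1=4
cmp $t1, 4  (cmp 4,4)
bne L0: not taken
halt.

-4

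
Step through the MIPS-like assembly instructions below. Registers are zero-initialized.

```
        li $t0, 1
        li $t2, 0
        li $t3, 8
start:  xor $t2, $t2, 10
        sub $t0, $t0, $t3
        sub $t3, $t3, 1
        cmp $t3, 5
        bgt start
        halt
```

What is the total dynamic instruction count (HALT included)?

19

li $t0, 1 → $t0=1
li $t2, 0 → $t2=0
li $t3, 8 → $t3=8
xor $t2, $t2, 10 → $t2=0^10=10
sub $t0, $t0, $t3 → $t0=1-8=-7
sub $t3, $t3, 1 → $t3=8-1=7
cmp $t3, 5  (cmp 7,5)
bgt start: taken
xor $t2, $t2, 10 → $t2=10^10=0
sub $t0, $t0, $t3 → $t0=(-7)-7=-14
sub $t3, $t3, 1 → $t3=7-1=6
cmp $t3, 5  (cmp 6,5)
bgt start: taken
xor $t2, $t2, 10 → $t2=0^10=10
sub $t0, $t0, $t3 → $t0=(-14)-6=-20
sub $t3, $t3, 1 → $t3=6-1=5
cmp $t3, 5  (cmp 5,5)
bgt start: not taken
halt.
Total executed instructions: 19.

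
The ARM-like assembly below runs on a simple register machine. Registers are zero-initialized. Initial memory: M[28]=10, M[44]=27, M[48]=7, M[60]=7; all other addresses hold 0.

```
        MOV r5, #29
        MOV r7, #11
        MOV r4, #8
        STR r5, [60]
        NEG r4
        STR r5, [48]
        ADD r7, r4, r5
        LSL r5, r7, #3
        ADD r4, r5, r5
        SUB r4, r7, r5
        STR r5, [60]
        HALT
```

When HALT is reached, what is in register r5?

MOV r5, #29 → r5=29
MOV r7, #11 → r7=11
MOV r4, #8 → r4=8
STR r5, [60] → M[60]=29
NEG r4 → r4=-(8)=-8
STR r5, [48] → M[48]=29
ADD r7, r4, r5 → r7=(-8)+29=21
LSL r5, r7, #3 → r5=21<<3=168
ADD r4, r5, r5 → r4=168+168=336
SUB r4, r7, r5 → r4=21-168=-147
STR r5, [60] → M[60]=168
halt.

168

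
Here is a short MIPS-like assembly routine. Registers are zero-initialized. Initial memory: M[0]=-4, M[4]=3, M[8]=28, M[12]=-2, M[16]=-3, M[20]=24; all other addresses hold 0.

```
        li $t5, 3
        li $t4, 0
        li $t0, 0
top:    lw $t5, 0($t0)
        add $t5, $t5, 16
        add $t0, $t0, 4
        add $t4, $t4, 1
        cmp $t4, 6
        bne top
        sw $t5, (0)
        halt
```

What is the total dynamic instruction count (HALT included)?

li $t5, 3 → $t5=3
li $t4, 0 → $t4=0
li $t0, 0 → $t0=0
lw $t5, 0($t0) → $t5=M[0]=-4
add $t5, $t5, 16 → $t5=(-4)+16=12
add $t0, $t0, 4 → $t0=0+4=4
add $t4, $t4, 1 → $t4=0+1=1
cmp $t4, 6  (cmp 1,6)
bne top: taken
lw $t5, 0($t0) → $t5=M[4]=3
add $t5, $t5, 16 → $t5=3+16=19
add $t0, $t0, 4 → $t0=4+4=8
add $t4, $t4, 1 → $t4=1+1=2
cmp $t4, 6  (cmp 2,6)
bne top: taken
lw $t5, 0($t0) → $t5=M[8]=28
add $t5, $t5, 16 → $t5=28+16=44
add $t0, $t0, 4 → $t0=8+4=12
add $t4, $t4, 1 → $t4=2+1=3
cmp $t4, 6  (cmp 3,6)
bne top: taken
lw $t5, 0($t0) → $t5=M[12]=-2
add $t5, $t5, 16 → $t5=(-2)+16=14
add $t0, $t0, 4 → $t0=12+4=16
add $t4, $t4, 1 → $t4=3+1=4
cmp $t4, 6  (cmp 4,6)
bne top: taken
lw $t5, 0($t0) → $t5=M[16]=-3
add $t5, $t5, 16 → $t5=(-3)+16=13
add $t0, $t0, 4 → $t0=16+4=20
add $t4, $t4, 1 → $t4=4+1=5
cmp $t4, 6  (cmp 5,6)
bne top: taken
lw $t5, 0($t0) → $t5=M[20]=24
add $t5, $t5, 16 → $t5=24+16=40
add $t0, $t0, 4 → $t0=20+4=24
add $t4, $t4, 1 → $t4=5+1=6
cmp $t4, 6  (cmp 6,6)
bne top: not taken
sw $t5, (0) → M[0]=40
halt.
Total executed instructions: 41.

41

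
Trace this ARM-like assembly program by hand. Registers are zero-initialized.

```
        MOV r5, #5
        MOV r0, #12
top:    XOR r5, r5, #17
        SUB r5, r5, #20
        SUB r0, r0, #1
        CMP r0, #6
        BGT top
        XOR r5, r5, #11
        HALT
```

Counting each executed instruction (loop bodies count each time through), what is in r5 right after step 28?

-127

r5=5
r0=12
r5=5^17=20
r5=20-20=0
r0=12-1=11
CMP r0, #6  (cmp 11,6)
BGT top: taken
r5=0^17=17
r5=17-20=-3
r0=11-1=10
CMP r0, #6  (cmp 10,6)
BGT top: taken
r5=(-3)^17=-20
r5=(-20)-20=-40
r0=10-1=9
CMP r0, #6  (cmp 9,6)
BGT top: taken
r5=(-40)^17=-55
r5=(-55)-20=-75
r0=9-1=8
CMP r0, #6  (cmp 8,6)
BGT top: taken
r5=(-75)^17=-92
r5=(-92)-20=-112
r0=8-1=7
CMP r0, #6  (cmp 7,6)
BGT top: taken
r5=(-112)^17=-127
After step 28: r5 = -127.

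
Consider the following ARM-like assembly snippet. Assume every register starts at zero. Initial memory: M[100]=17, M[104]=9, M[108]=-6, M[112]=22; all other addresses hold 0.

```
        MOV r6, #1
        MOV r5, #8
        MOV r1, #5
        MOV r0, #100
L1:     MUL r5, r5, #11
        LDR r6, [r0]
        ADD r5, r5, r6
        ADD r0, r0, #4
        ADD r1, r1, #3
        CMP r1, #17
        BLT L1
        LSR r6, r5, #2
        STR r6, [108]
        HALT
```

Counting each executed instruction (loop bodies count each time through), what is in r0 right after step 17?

after MOV r6, #1: r6=1
after MOV r5, #8: r5=8
after MOV r1, #5: r1=5
after MOV r0, #100: r0=100
after MUL r5, r5, #11: r5=8*11=88
after LDR r6, [r0]: r6=M[100]=17
after ADD r5, r5, r6: r5=88+17=105
after ADD r0, r0, #4: r0=100+4=104
after ADD r1, r1, #3: r1=5+3=8
CMP r1, #17  (cmp 8,17)
BLT L1: taken
after MUL r5, r5, #11: r5=105*11=1155
after LDR r6, [r0]: r6=M[104]=9
after ADD r5, r5, r6: r5=1155+9=1164
after ADD r0, r0, #4: r0=104+4=108
after ADD r1, r1, #3: r1=8+3=11
CMP r1, #17  (cmp 11,17)
After step 17: r0 = 108.

108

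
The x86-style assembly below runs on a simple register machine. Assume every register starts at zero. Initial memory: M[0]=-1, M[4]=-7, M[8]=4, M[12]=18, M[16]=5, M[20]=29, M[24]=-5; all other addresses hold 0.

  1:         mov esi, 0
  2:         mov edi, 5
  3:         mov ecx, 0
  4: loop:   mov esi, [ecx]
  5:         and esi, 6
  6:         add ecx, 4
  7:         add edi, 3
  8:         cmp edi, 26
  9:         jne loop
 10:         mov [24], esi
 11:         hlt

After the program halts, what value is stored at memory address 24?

2

after mov esi, 0: esi=0
after mov edi, 5: edi=5
after mov ecx, 0: ecx=0
after mov esi, [ecx]: esi=M[0]=-1
after and esi, 6: esi=(-1)&6=6
after add ecx, 4: ecx=0+4=4
after add edi, 3: edi=5+3=8
cmp edi, 26  (cmp 8,26)
jne loop: taken
after mov esi, [ecx]: esi=M[4]=-7
after and esi, 6: esi=(-7)&6=0
after add ecx, 4: ecx=4+4=8
after add edi, 3: edi=8+3=11
cmp edi, 26  (cmp 11,26)
jne loop: taken
after mov esi, [ecx]: esi=M[8]=4
after and esi, 6: esi=4&6=4
after add ecx, 4: ecx=8+4=12
after add edi, 3: edi=11+3=14
cmp edi, 26  (cmp 14,26)
jne loop: taken
after mov esi, [ecx]: esi=M[12]=18
after and esi, 6: esi=18&6=2
after add ecx, 4: ecx=12+4=16
after add edi, 3: edi=14+3=17
cmp edi, 26  (cmp 17,26)
jne loop: taken
after mov esi, [ecx]: esi=M[16]=5
after and esi, 6: esi=5&6=4
after add ecx, 4: ecx=16+4=20
after add edi, 3: edi=17+3=20
cmp edi, 26  (cmp 20,26)
jne loop: taken
after mov esi, [ecx]: esi=M[20]=29
after and esi, 6: esi=29&6=4
after add ecx, 4: ecx=20+4=24
after add edi, 3: edi=20+3=23
cmp edi, 26  (cmp 23,26)
jne loop: taken
after mov esi, [ecx]: esi=M[24]=-5
after and esi, 6: esi=(-5)&6=2
after add ecx, 4: ecx=24+4=28
after add edi, 3: edi=23+3=26
cmp edi, 26  (cmp 26,26)
jne loop: not taken
mov [24], esi → M[24]=2
halt.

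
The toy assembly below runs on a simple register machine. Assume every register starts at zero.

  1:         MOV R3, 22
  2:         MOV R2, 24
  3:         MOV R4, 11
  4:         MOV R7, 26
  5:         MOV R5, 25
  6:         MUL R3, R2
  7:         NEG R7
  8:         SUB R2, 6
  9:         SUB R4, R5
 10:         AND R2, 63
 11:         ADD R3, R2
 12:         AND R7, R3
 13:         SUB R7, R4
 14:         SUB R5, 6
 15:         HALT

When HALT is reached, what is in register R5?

19

MOV R3, 22 → R3=22
MOV R2, 24 → R2=24
MOV R4, 11 → R4=11
MOV R7, 26 → R7=26
MOV R5, 25 → R5=25
MUL R3, R2 → R3=22*24=528
NEG R7 → R7=-(26)=-26
SUB R2, 6 → R2=24-6=18
SUB R4, R5 → R4=11-25=-14
AND R2, 63 → R2=18&63=18
ADD R3, R2 → R3=528+18=546
AND R7, R3 → R7=(-26)&546=546
SUB R7, R4 → R7=546-(-14)=560
SUB R5, 6 → R5=25-6=19
halt.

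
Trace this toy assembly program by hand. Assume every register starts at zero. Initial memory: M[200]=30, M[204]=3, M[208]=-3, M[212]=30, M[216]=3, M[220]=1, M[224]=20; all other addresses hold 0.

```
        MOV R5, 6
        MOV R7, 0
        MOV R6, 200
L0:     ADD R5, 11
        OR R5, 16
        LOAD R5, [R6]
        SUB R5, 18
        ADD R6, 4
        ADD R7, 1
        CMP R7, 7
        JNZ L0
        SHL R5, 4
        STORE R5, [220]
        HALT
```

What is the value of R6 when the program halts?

228

after MOV R5, 6: R5=6
after MOV R7, 0: R7=0
after MOV R6, 200: R6=200
after ADD R5, 11: R5=6+11=17
after OR R5, 16: R5=17|16=17
after LOAD R5, [R6]: R5=M[200]=30
after SUB R5, 18: R5=30-18=12
after ADD R6, 4: R6=200+4=204
after ADD R7, 1: R7=0+1=1
CMP R7, 7  (cmp 1,7)
JNZ L0: taken
after ADD R5, 11: R5=12+11=23
after OR R5, 16: R5=23|16=23
after LOAD R5, [R6]: R5=M[204]=3
after SUB R5, 18: R5=3-18=-15
after ADD R6, 4: R6=204+4=208
after ADD R7, 1: R7=1+1=2
CMP R7, 7  (cmp 2,7)
JNZ L0: taken
after ADD R5, 11: R5=(-15)+11=-4
after OR R5, 16: R5=(-4)|16=-4
after LOAD R5, [R6]: R5=M[208]=-3
after SUB R5, 18: R5=(-3)-18=-21
after ADD R6, 4: R6=208+4=212
after ADD R7, 1: R7=2+1=3
CMP R7, 7  (cmp 3,7)
JNZ L0: taken
after ADD R5, 11: R5=(-21)+11=-10
after OR R5, 16: R5=(-10)|16=-10
after LOAD R5, [R6]: R5=M[212]=30
after SUB R5, 18: R5=30-18=12
after ADD R6, 4: R6=212+4=216
after ADD R7, 1: R7=3+1=4
CMP R7, 7  (cmp 4,7)
JNZ L0: taken
after ADD R5, 11: R5=12+11=23
after OR R5, 16: R5=23|16=23
after LOAD R5, [R6]: R5=M[216]=3
after SUB R5, 18: R5=3-18=-15
after ADD R6, 4: R6=216+4=220
after ADD R7, 1: R7=4+1=5
CMP R7, 7  (cmp 5,7)
JNZ L0: taken
after ADD R5, 11: R5=(-15)+11=-4
after OR R5, 16: R5=(-4)|16=-4
after LOAD R5, [R6]: R5=M[220]=1
after SUB R5, 18: R5=1-18=-17
after ADD R6, 4: R6=220+4=224
after ADD R7, 1: R7=5+1=6
CMP R7, 7  (cmp 6,7)
JNZ L0: taken
after ADD R5, 11: R5=(-17)+11=-6
after OR R5, 16: R5=(-6)|16=-6
after LOAD R5, [R6]: R5=M[224]=20
after SUB R5, 18: R5=20-18=2
after ADD R6, 4: R6=224+4=228
after ADD R7, 1: R7=6+1=7
CMP R7, 7  (cmp 7,7)
JNZ L0: not taken
after SHL R5, 4: R5=2<<4=32
STORE R5, [220] → M[220]=32
halt.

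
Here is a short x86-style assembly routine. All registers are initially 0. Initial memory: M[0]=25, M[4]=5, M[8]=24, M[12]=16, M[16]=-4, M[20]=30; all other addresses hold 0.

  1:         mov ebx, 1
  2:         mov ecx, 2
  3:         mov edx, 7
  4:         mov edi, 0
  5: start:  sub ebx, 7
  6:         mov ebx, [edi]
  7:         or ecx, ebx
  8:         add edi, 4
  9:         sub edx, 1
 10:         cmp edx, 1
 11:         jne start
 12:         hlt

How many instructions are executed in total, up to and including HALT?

47

mov ebx, 1 → ebx=1
mov ecx, 2 → ecx=2
mov edx, 7 → edx=7
mov edi, 0 → edi=0
sub ebx, 7 → ebx=1-7=-6
mov ebx, [edi] → ebx=M[0]=25
or ecx, ebx → ecx=2|25=27
add edi, 4 → edi=0+4=4
sub edx, 1 → edx=7-1=6
cmp edx, 1  (cmp 6,1)
jne start: taken
sub ebx, 7 → ebx=25-7=18
mov ebx, [edi] → ebx=M[4]=5
or ecx, ebx → ecx=27|5=31
add edi, 4 → edi=4+4=8
sub edx, 1 → edx=6-1=5
cmp edx, 1  (cmp 5,1)
jne start: taken
sub ebx, 7 → ebx=5-7=-2
mov ebx, [edi] → ebx=M[8]=24
or ecx, ebx → ecx=31|24=31
add edi, 4 → edi=8+4=12
sub edx, 1 → edx=5-1=4
cmp edx, 1  (cmp 4,1)
jne start: taken
sub ebx, 7 → ebx=24-7=17
mov ebx, [edi] → ebx=M[12]=16
or ecx, ebx → ecx=31|16=31
add edi, 4 → edi=12+4=16
sub edx, 1 → edx=4-1=3
cmp edx, 1  (cmp 3,1)
jne start: taken
sub ebx, 7 → ebx=16-7=9
mov ebx, [edi] → ebx=M[16]=-4
or ecx, ebx → ecx=31|(-4)=-1
add edi, 4 → edi=16+4=20
sub edx, 1 → edx=3-1=2
cmp edx, 1  (cmp 2,1)
jne start: taken
sub ebx, 7 → ebx=(-4)-7=-11
mov ebx, [edi] → ebx=M[20]=30
or ecx, ebx → ecx=(-1)|30=-1
add edi, 4 → edi=20+4=24
sub edx, 1 → edx=2-1=1
cmp edx, 1  (cmp 1,1)
jne start: not taken
halt.
Total executed instructions: 47.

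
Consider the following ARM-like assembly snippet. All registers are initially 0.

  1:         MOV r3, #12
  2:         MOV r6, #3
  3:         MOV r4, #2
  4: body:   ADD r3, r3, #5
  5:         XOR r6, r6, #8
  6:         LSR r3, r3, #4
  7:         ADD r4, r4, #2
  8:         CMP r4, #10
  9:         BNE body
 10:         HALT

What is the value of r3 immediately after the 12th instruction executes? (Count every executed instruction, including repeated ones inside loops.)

MOV r3, #12 → r3=12
MOV r6, #3 → r6=3
MOV r4, #2 → r4=2
ADD r3, r3, #5 → r3=12+5=17
XOR r6, r6, #8 → r6=3^8=11
LSR r3, r3, #4 → r3=17>>4=1
ADD r4, r4, #2 → r4=2+2=4
CMP r4, #10  (cmp 4,10)
BNE body: taken
ADD r3, r3, #5 → r3=1+5=6
XOR r6, r6, #8 → r6=11^8=3
LSR r3, r3, #4 → r3=6>>4=0
After step 12: r3 = 0.

0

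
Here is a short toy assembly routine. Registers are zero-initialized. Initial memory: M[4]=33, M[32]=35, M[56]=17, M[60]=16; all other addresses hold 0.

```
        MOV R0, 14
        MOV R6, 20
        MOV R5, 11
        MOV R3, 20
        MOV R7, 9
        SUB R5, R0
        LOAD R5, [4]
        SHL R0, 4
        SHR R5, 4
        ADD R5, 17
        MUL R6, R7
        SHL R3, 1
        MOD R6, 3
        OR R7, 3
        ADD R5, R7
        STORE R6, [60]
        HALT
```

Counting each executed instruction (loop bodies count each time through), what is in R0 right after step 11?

224

after MOV R0, 14: R0=14
after MOV R6, 20: R6=20
after MOV R5, 11: R5=11
after MOV R3, 20: R3=20
after MOV R7, 9: R7=9
after SUB R5, R0: R5=11-14=-3
after LOAD R5, [4]: R5=M[4]=33
after SHL R0, 4: R0=14<<4=224
after SHR R5, 4: R5=33>>4=2
after ADD R5, 17: R5=2+17=19
after MUL R6, R7: R6=20*9=180
After step 11: R0 = 224.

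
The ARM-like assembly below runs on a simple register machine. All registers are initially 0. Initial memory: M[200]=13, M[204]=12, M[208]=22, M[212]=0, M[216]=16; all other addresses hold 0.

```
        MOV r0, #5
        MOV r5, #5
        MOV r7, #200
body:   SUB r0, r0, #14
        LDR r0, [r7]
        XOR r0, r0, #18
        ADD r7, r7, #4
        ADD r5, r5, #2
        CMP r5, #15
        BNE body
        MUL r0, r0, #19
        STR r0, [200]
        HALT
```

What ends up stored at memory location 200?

38

r0=5
r5=5
r7=200
r0=5-14=-9
r0=M[200]=13
r0=13^18=31
r7=200+4=204
r5=5+2=7
CMP r5, #15  (cmp 7,15)
BNE body: taken
r0=31-14=17
r0=M[204]=12
r0=12^18=30
r7=204+4=208
r5=7+2=9
CMP r5, #15  (cmp 9,15)
BNE body: taken
r0=30-14=16
r0=M[208]=22
r0=22^18=4
r7=208+4=212
r5=9+2=11
CMP r5, #15  (cmp 11,15)
BNE body: taken
r0=4-14=-10
r0=M[212]=0
r0=0^18=18
r7=212+4=216
r5=11+2=13
CMP r5, #15  (cmp 13,15)
BNE body: taken
r0=18-14=4
r0=M[216]=16
r0=16^18=2
r7=216+4=220
r5=13+2=15
CMP r5, #15  (cmp 15,15)
BNE body: not taken
r0=2*19=38
STR r0, [200] → M[200]=38
halt.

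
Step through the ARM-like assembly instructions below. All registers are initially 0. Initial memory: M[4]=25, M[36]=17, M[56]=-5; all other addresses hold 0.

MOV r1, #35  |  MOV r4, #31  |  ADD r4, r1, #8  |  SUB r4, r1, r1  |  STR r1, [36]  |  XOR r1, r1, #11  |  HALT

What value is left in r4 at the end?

r1=35
r4=31
r4=35+8=43
r4=35-35=0
STR r1, [36] → M[36]=35
r1=35^11=40
halt.

0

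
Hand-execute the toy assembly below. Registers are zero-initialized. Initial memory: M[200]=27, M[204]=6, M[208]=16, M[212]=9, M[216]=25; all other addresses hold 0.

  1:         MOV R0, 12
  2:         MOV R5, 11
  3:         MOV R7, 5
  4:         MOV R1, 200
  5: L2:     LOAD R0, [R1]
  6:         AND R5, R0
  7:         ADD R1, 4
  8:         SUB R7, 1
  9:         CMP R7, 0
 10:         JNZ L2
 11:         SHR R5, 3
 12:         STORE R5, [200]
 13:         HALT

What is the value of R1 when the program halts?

220

R0=12
R5=11
R7=5
R1=200
R0=M[200]=27
R5=11&27=11
R1=200+4=204
R7=5-1=4
CMP R7, 0  (cmp 4,0)
JNZ L2: taken
R0=M[204]=6
R5=11&6=2
R1=204+4=208
R7=4-1=3
CMP R7, 0  (cmp 3,0)
JNZ L2: taken
R0=M[208]=16
R5=2&16=0
R1=208+4=212
R7=3-1=2
CMP R7, 0  (cmp 2,0)
JNZ L2: taken
R0=M[212]=9
R5=0&9=0
R1=212+4=216
R7=2-1=1
CMP R7, 0  (cmp 1,0)
JNZ L2: taken
R0=M[216]=25
R5=0&25=0
R1=216+4=220
R7=1-1=0
CMP R7, 0  (cmp 0,0)
JNZ L2: not taken
R5=0>>3=0
STORE R5, [200] → M[200]=0
halt.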